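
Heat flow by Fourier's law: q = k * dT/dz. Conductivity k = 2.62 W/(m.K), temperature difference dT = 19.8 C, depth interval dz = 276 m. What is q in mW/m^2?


q = k * dT / dz * 1000
= 2.62 * 19.8 / 276 * 1000
= 0.187957 * 1000
= 187.9565 mW/m^2

187.9565


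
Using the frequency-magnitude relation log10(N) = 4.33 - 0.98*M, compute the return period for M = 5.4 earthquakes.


log10(N) = 4.33 - 0.98*5.4 = -0.962
N = 10^-0.962 = 0.109144
T = 1/N = 1/0.109144 = 9.1622 years

9.1622


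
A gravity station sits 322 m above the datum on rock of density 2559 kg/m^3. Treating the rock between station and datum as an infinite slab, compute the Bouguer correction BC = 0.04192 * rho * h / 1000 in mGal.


BC = 0.04192 * rho * h / 1000
= 0.04192 * 2559 * 322 / 1000
= 34.542 mGal

34.542


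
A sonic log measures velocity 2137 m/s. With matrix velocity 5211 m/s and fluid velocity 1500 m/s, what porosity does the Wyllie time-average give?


1/V - 1/Vm = 1/2137 - 1/5211 = 0.00027604
1/Vf - 1/Vm = 1/1500 - 1/5211 = 0.00047476
phi = 0.00027604 / 0.00047476 = 0.5814

0.5814


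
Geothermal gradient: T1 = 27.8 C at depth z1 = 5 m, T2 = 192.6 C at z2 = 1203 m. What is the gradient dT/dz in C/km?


dT = 192.6 - 27.8 = 164.8 C
dz = 1203 - 5 = 1198 m
gradient = dT/dz * 1000 = 164.8/1198 * 1000 = 137.5626 C/km

137.5626


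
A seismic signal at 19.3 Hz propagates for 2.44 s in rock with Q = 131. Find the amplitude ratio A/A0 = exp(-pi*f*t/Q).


pi*f*t/Q = pi*19.3*2.44/131 = 1.129343
A/A0 = exp(-1.129343) = 0.323246

0.323246


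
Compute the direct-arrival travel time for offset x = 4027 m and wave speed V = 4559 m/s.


t = x / V
= 4027 / 4559
= 0.8833 s

0.8833


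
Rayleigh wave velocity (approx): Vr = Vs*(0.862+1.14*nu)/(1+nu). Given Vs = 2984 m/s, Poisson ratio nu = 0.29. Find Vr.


Numerator factor = 0.862 + 1.14*0.29 = 1.1926
Denominator = 1 + 0.29 = 1.29
Vr = 2984 * 1.1926 / 1.29 = 2758.7 m/s

2758.7


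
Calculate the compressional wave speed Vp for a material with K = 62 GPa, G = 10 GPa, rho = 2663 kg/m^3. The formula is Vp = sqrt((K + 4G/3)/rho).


First compute the effective modulus:
K + 4G/3 = 62e9 + 4*10e9/3 = 75333333333.33 Pa
Then divide by density:
75333333333.33 / 2663 = 28288897.2337 Pa/(kg/m^3)
Take the square root:
Vp = sqrt(28288897.2337) = 5318.73 m/s

5318.73


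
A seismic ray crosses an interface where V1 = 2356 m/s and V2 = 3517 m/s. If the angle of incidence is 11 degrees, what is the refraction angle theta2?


sin(theta1) = sin(11 deg) = 0.190809
sin(theta2) = V2/V1 * sin(theta1) = 3517/2356 * 0.190809 = 0.284837
theta2 = arcsin(0.284837) = 16.5491 degrees

16.5491


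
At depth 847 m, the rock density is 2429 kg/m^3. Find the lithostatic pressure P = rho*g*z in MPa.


P = rho * g * z / 1e6
= 2429 * 9.81 * 847 / 1e6
= 20182731.03 / 1e6
= 20.1827 MPa

20.1827


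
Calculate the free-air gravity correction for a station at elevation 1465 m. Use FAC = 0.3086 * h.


FAC = 0.3086 * h
= 0.3086 * 1465
= 452.099 mGal

452.099


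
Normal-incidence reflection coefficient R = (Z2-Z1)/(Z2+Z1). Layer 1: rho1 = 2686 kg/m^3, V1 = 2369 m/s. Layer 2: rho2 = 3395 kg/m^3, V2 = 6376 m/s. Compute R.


Z1 = 2686 * 2369 = 6363134
Z2 = 3395 * 6376 = 21646520
R = (21646520 - 6363134) / (21646520 + 6363134) = 15283386 / 28009654 = 0.5456

0.5456


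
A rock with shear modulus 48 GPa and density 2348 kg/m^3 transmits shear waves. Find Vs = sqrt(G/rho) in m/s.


Convert G to Pa: G = 48e9 Pa
Compute G/rho = 48e9 / 2348 = 20442930.1533
Vs = sqrt(20442930.1533) = 4521.39 m/s

4521.39


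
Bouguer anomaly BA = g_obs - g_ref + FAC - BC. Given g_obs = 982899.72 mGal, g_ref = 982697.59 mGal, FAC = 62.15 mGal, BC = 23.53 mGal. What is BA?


BA = g_obs - g_ref + FAC - BC
= 982899.72 - 982697.59 + 62.15 - 23.53
= 240.75 mGal

240.75


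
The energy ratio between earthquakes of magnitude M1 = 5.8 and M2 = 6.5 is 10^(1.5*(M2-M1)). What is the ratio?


M2 - M1 = 6.5 - 5.8 = 0.7
1.5 * 0.7 = 1.05
ratio = 10^1.05 = 11.22

11.22


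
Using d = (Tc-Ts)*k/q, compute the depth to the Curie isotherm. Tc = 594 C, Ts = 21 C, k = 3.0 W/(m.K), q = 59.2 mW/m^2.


T_Curie - T_surf = 594 - 21 = 573 C
Convert q to W/m^2: 59.2 mW/m^2 = 0.0592 W/m^2
d = 573 * 3.0 / 0.0592 = 29037.16 m

29037.16


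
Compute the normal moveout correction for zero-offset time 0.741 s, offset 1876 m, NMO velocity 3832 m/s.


x/Vnmo = 1876/3832 = 0.489562
(x/Vnmo)^2 = 0.239671
t0^2 = 0.549081
sqrt(0.549081 + 0.239671) = 0.888117
dt = 0.888117 - 0.741 = 0.147117

0.147117


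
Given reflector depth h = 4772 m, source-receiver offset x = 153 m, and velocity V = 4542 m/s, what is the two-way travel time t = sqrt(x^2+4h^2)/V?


x^2 + 4h^2 = 153^2 + 4*4772^2 = 23409 + 91087936 = 91111345
sqrt(91111345) = 9545.2263
t = 9545.2263 / 4542 = 2.1015 s

2.1015


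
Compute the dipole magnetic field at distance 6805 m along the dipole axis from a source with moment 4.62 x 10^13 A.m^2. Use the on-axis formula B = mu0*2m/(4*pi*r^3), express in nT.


m = 4.62 x 10^13 = 46200000000000 A.m^2
2m = 92400000000000 A.m^2
r^3 = 6805^3 = 315126110125
B = (4pi*10^-7) * 92400000000000 / (4*pi * 315126110125) * 1e9
= 116113264.476679 / 3959991490092.11 * 1e9
= 29321.5944 nT

29321.5944


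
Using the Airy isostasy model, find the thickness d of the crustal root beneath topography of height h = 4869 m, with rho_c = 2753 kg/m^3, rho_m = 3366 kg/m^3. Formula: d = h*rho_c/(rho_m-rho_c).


rho_m - rho_c = 3366 - 2753 = 613
d = 4869 * 2753 / 613
= 13404357 / 613
= 21866.81 m

21866.81


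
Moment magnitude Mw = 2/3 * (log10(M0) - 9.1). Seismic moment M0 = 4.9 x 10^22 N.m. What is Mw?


log10(M0) = log10(4.9 x 10^22) = 22.6902
Mw = 2/3 * (22.6902 - 9.1)
= 2/3 * 13.5902
= 9.06

9.06


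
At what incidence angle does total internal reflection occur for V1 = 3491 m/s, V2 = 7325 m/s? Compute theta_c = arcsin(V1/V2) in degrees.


V1/V2 = 3491/7325 = 0.476587
theta_c = arcsin(0.476587) = 28.4627 degrees

28.4627


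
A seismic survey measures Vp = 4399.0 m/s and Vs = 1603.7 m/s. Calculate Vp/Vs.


Vp/Vs = 4399.0 / 1603.7
= 2.743

2.743


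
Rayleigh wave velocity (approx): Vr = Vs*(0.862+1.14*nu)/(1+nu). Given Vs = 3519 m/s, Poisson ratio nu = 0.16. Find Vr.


Numerator factor = 0.862 + 1.14*0.16 = 1.0444
Denominator = 1 + 0.16 = 1.16
Vr = 3519 * 1.0444 / 1.16 = 3168.31 m/s

3168.31


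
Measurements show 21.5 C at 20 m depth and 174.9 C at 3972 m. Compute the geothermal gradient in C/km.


dT = 174.9 - 21.5 = 153.4 C
dz = 3972 - 20 = 3952 m
gradient = dT/dz * 1000 = 153.4/3952 * 1000 = 38.8158 C/km

38.8158


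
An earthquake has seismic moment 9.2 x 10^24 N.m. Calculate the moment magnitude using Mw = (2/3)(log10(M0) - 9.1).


log10(M0) = log10(9.2 x 10^24) = 24.9638
Mw = 2/3 * (24.9638 - 9.1)
= 2/3 * 15.8638
= 10.58

10.58


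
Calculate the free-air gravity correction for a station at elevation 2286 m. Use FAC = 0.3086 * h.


FAC = 0.3086 * h
= 0.3086 * 2286
= 705.4596 mGal

705.4596


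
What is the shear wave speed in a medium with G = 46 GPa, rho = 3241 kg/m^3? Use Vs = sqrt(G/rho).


Convert G to Pa: G = 46e9 Pa
Compute G/rho = 46e9 / 3241 = 14193150.2623
Vs = sqrt(14193150.2623) = 3767.38 m/s

3767.38


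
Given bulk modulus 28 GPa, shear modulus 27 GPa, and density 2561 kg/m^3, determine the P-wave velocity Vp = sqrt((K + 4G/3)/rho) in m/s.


First compute the effective modulus:
K + 4G/3 = 28e9 + 4*27e9/3 = 64000000000.0 Pa
Then divide by density:
64000000000.0 / 2561 = 24990238.1882 Pa/(kg/m^3)
Take the square root:
Vp = sqrt(24990238.1882) = 4999.02 m/s

4999.02


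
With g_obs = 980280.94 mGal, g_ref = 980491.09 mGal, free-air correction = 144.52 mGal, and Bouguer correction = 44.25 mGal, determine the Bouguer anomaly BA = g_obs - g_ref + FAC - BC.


BA = g_obs - g_ref + FAC - BC
= 980280.94 - 980491.09 + 144.52 - 44.25
= -109.88 mGal

-109.88


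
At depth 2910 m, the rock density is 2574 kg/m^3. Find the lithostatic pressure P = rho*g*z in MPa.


P = rho * g * z / 1e6
= 2574 * 9.81 * 2910 / 1e6
= 73480235.4 / 1e6
= 73.4802 MPa

73.4802


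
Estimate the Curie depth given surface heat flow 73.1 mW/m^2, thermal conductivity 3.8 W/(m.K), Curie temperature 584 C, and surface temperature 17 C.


T_Curie - T_surf = 584 - 17 = 567 C
Convert q to W/m^2: 73.1 mW/m^2 = 0.0731 W/m^2
d = 567 * 3.8 / 0.0731 = 29474.69 m

29474.69


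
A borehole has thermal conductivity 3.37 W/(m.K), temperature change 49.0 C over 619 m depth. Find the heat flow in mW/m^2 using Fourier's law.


q = k * dT / dz * 1000
= 3.37 * 49.0 / 619 * 1000
= 0.266769 * 1000
= 266.769 mW/m^2

266.769


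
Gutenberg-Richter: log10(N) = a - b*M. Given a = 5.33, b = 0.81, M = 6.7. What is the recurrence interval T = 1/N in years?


log10(N) = 5.33 - 0.81*6.7 = -0.097
N = 10^-0.097 = 0.799834
T = 1/N = 1/0.799834 = 1.2503 years

1.2503


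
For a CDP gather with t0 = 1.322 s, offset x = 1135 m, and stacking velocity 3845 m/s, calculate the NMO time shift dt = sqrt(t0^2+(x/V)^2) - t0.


x/Vnmo = 1135/3845 = 0.295189
(x/Vnmo)^2 = 0.087136
t0^2 = 1.747684
sqrt(1.747684 + 0.087136) = 1.354555
dt = 1.354555 - 1.322 = 0.032555

0.032555


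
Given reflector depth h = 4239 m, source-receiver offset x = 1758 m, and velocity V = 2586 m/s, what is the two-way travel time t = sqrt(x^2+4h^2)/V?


x^2 + 4h^2 = 1758^2 + 4*4239^2 = 3090564 + 71876484 = 74967048
sqrt(74967048) = 8658.3513
t = 8658.3513 / 2586 = 3.3482 s

3.3482


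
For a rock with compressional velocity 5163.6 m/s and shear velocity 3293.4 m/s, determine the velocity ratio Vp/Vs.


Vp/Vs = 5163.6 / 3293.4
= 1.5679

1.5679


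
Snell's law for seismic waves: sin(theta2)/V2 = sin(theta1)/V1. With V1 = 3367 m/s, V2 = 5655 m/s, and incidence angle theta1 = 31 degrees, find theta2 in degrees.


sin(theta1) = sin(31 deg) = 0.515038
sin(theta2) = V2/V1 * sin(theta1) = 5655/3367 * 0.515038 = 0.865025
theta2 = arcsin(0.865025) = 59.8856 degrees

59.8856


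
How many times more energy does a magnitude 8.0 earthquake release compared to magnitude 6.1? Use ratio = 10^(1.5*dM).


M2 - M1 = 8.0 - 6.1 = 1.9
1.5 * 1.9 = 2.85
ratio = 10^2.85 = 707.95

707.95


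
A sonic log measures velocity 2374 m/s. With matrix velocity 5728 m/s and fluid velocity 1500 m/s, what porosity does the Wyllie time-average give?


1/V - 1/Vm = 1/2374 - 1/5728 = 0.00024665
1/Vf - 1/Vm = 1/1500 - 1/5728 = 0.00049209
phi = 0.00024665 / 0.00049209 = 0.5012

0.5012


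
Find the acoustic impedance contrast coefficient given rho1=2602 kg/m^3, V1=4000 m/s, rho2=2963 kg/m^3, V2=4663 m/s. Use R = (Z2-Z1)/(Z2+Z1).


Z1 = 2602 * 4000 = 10408000
Z2 = 2963 * 4663 = 13816469
R = (13816469 - 10408000) / (13816469 + 10408000) = 3408469 / 24224469 = 0.1407

0.1407


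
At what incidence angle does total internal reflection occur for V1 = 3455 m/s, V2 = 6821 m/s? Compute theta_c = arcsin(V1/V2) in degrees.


V1/V2 = 3455/6821 = 0.506524
theta_c = arcsin(0.506524) = 30.4326 degrees

30.4326


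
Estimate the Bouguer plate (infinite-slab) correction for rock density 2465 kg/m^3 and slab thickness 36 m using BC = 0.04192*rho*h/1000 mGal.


BC = 0.04192 * rho * h / 1000
= 0.04192 * 2465 * 36 / 1000
= 3.72 mGal

3.72


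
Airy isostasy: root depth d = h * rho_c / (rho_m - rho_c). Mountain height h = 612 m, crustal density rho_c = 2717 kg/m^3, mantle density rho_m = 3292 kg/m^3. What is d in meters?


rho_m - rho_c = 3292 - 2717 = 575
d = 612 * 2717 / 575
= 1662804 / 575
= 2891.83 m

2891.83


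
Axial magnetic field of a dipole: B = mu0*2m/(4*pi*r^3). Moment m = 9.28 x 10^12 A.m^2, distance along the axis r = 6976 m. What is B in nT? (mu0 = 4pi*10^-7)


m = 9.28 x 10^12 = 9280000000000 A.m^2
2m = 18560000000000 A.m^2
r^3 = 6976^3 = 339484082176
B = (4pi*10^-7) * 18560000000000 / (4*pi * 339484082176) * 1e9
= 23323183.860251 / 4266082794299.18 * 1e9
= 5467.1194 nT

5467.1194


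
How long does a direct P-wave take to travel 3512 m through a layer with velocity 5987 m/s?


t = x / V
= 3512 / 5987
= 0.5866 s

0.5866


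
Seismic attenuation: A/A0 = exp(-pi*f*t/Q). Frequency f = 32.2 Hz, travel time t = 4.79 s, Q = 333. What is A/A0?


pi*f*t/Q = pi*32.2*4.79/333 = 1.455114
A/A0 = exp(-1.455114) = 0.233374

0.233374


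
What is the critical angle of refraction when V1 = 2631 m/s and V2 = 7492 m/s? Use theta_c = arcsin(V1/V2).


V1/V2 = 2631/7492 = 0.351175
theta_c = arcsin(0.351175) = 20.5592 degrees

20.5592


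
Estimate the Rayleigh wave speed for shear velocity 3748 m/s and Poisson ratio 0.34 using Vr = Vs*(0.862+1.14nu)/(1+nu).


Numerator factor = 0.862 + 1.14*0.34 = 1.2496
Denominator = 1 + 0.34 = 1.34
Vr = 3748 * 1.2496 / 1.34 = 3495.15 m/s

3495.15


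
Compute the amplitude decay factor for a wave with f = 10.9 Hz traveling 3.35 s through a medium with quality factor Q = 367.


pi*f*t/Q = pi*10.9*3.35/367 = 0.312576
A/A0 = exp(-0.312576) = 0.73156

0.73156


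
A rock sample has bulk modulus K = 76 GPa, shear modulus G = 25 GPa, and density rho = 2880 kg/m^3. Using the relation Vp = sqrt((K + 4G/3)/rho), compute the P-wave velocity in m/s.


First compute the effective modulus:
K + 4G/3 = 76e9 + 4*25e9/3 = 109333333333.33 Pa
Then divide by density:
109333333333.33 / 2880 = 37962962.963 Pa/(kg/m^3)
Take the square root:
Vp = sqrt(37962962.963) = 6161.41 m/s

6161.41


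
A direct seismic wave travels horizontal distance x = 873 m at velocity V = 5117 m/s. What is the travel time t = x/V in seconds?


t = x / V
= 873 / 5117
= 0.1706 s

0.1706


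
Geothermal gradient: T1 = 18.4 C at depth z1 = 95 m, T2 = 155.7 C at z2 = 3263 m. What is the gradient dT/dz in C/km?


dT = 155.7 - 18.4 = 137.3 C
dz = 3263 - 95 = 3168 m
gradient = dT/dz * 1000 = 137.3/3168 * 1000 = 43.3396 C/km

43.3396


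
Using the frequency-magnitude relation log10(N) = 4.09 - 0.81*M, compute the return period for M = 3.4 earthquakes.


log10(N) = 4.09 - 0.81*3.4 = 1.336
N = 10^1.336 = 21.677041
T = 1/N = 1/21.677041 = 0.0461 years

0.0461


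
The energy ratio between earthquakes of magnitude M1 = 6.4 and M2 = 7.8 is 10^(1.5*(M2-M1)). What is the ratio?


M2 - M1 = 7.8 - 6.4 = 1.4
1.5 * 1.4 = 2.1
ratio = 10^2.1 = 125.89

125.89


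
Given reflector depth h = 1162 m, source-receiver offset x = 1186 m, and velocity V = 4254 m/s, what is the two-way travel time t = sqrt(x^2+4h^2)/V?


x^2 + 4h^2 = 1186^2 + 4*1162^2 = 1406596 + 5400976 = 6807572
sqrt(6807572) = 2609.1324
t = 2609.1324 / 4254 = 0.6133 s

0.6133


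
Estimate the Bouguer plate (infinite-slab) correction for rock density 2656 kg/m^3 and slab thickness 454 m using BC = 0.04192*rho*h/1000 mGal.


BC = 0.04192 * rho * h / 1000
= 0.04192 * 2656 * 454 / 1000
= 50.5481 mGal

50.5481


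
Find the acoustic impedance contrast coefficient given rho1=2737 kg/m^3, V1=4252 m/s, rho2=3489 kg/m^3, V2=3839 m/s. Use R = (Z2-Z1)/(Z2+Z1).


Z1 = 2737 * 4252 = 11637724
Z2 = 3489 * 3839 = 13394271
R = (13394271 - 11637724) / (13394271 + 11637724) = 1756547 / 25031995 = 0.0702

0.0702


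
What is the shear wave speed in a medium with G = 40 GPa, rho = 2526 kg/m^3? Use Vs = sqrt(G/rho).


Convert G to Pa: G = 40e9 Pa
Compute G/rho = 40e9 / 2526 = 15835312.7474
Vs = sqrt(15835312.7474) = 3979.36 m/s

3979.36


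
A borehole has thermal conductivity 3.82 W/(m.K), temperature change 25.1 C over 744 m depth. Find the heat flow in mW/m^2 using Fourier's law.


q = k * dT / dz * 1000
= 3.82 * 25.1 / 744 * 1000
= 0.128874 * 1000
= 128.8737 mW/m^2

128.8737


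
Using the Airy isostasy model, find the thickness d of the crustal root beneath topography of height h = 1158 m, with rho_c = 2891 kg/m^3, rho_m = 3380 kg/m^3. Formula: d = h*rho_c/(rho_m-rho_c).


rho_m - rho_c = 3380 - 2891 = 489
d = 1158 * 2891 / 489
= 3347778 / 489
= 6846.17 m

6846.17


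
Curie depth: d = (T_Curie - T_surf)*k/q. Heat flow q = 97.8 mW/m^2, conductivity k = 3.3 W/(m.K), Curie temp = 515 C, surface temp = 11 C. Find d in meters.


T_Curie - T_surf = 515 - 11 = 504 C
Convert q to W/m^2: 97.8 mW/m^2 = 0.0978 W/m^2
d = 504 * 3.3 / 0.0978 = 17006.13 m

17006.13


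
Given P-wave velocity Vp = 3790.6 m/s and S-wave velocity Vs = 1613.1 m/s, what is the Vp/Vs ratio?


Vp/Vs = 3790.6 / 1613.1
= 2.3499

2.3499


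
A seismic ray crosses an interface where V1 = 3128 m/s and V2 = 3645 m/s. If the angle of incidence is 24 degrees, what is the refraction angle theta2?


sin(theta1) = sin(24 deg) = 0.406737
sin(theta2) = V2/V1 * sin(theta1) = 3645/3128 * 0.406737 = 0.473963
theta2 = arcsin(0.473963) = 28.2918 degrees

28.2918


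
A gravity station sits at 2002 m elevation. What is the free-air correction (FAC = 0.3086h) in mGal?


FAC = 0.3086 * h
= 0.3086 * 2002
= 617.8172 mGal

617.8172


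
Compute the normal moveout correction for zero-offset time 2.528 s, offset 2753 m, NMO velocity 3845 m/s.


x/Vnmo = 2753/3845 = 0.715995
(x/Vnmo)^2 = 0.512649
t0^2 = 6.390784
sqrt(6.390784 + 0.512649) = 2.627438
dt = 2.627438 - 2.528 = 0.099438

0.099438


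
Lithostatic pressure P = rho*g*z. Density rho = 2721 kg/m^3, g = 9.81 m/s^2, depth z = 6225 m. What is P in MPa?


P = rho * g * z / 1e6
= 2721 * 9.81 * 6225 / 1e6
= 166163987.25 / 1e6
= 166.164 MPa

166.164


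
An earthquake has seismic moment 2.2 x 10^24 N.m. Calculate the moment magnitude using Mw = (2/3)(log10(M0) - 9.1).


log10(M0) = log10(2.2 x 10^24) = 24.3424
Mw = 2/3 * (24.3424 - 9.1)
= 2/3 * 15.2424
= 10.16

10.16


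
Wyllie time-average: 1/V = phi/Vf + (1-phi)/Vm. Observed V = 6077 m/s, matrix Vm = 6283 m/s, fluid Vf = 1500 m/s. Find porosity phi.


1/V - 1/Vm = 1/6077 - 1/6283 = 5.4e-06
1/Vf - 1/Vm = 1/1500 - 1/6283 = 0.00050751
phi = 5.4e-06 / 0.00050751 = 0.0106

0.0106


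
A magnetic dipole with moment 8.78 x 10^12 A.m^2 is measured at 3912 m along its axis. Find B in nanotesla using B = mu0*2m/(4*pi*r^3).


m = 8.78 x 10^12 = 8780000000000 A.m^2
2m = 17560000000000 A.m^2
r^3 = 3912^3 = 59868246528
B = (4pi*10^-7) * 17560000000000 / (4*pi * 59868246528) * 1e9
= 22066546.798815 / 752326573902.67 * 1e9
= 29331.0745 nT

29331.0745


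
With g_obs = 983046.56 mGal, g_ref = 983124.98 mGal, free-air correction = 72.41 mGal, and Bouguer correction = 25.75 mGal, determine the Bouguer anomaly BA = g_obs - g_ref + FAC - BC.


BA = g_obs - g_ref + FAC - BC
= 983046.56 - 983124.98 + 72.41 - 25.75
= -31.76 mGal

-31.76


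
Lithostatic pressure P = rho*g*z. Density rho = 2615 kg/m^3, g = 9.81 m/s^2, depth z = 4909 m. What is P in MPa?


P = rho * g * z / 1e6
= 2615 * 9.81 * 4909 / 1e6
= 125931313.35 / 1e6
= 125.9313 MPa

125.9313


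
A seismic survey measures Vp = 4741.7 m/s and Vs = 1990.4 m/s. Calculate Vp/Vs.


Vp/Vs = 4741.7 / 1990.4
= 2.3823

2.3823


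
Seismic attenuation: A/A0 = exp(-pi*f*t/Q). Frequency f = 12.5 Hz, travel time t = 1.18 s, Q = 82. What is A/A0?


pi*f*t/Q = pi*12.5*1.18/82 = 0.565104
A/A0 = exp(-0.565104) = 0.568301

0.568301


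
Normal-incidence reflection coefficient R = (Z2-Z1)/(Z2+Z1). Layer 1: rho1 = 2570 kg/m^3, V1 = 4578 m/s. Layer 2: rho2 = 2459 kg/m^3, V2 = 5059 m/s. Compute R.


Z1 = 2570 * 4578 = 11765460
Z2 = 2459 * 5059 = 12440081
R = (12440081 - 11765460) / (12440081 + 11765460) = 674621 / 24205541 = 0.0279

0.0279


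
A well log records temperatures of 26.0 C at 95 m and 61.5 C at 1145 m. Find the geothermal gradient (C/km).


dT = 61.5 - 26.0 = 35.5 C
dz = 1145 - 95 = 1050 m
gradient = dT/dz * 1000 = 35.5/1050 * 1000 = 33.8095 C/km

33.8095


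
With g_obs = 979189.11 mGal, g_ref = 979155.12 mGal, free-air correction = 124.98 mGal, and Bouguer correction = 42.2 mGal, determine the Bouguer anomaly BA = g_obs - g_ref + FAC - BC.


BA = g_obs - g_ref + FAC - BC
= 979189.11 - 979155.12 + 124.98 - 42.2
= 116.77 mGal

116.77


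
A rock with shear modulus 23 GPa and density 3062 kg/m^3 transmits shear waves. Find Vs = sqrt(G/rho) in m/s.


Convert G to Pa: G = 23e9 Pa
Compute G/rho = 23e9 / 3062 = 7511430.4376
Vs = sqrt(7511430.4376) = 2740.7 m/s

2740.7


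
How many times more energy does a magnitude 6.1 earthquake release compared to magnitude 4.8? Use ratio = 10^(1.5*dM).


M2 - M1 = 6.1 - 4.8 = 1.3
1.5 * 1.3 = 1.95
ratio = 10^1.95 = 89.13

89.13


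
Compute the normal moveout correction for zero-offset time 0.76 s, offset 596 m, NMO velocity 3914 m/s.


x/Vnmo = 596/3914 = 0.152274
(x/Vnmo)^2 = 0.023187
t0^2 = 0.5776
sqrt(0.5776 + 0.023187) = 0.775105
dt = 0.775105 - 0.76 = 0.015105

0.015105


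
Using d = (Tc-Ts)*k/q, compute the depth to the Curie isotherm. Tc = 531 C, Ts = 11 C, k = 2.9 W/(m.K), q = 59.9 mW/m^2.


T_Curie - T_surf = 531 - 11 = 520 C
Convert q to W/m^2: 59.9 mW/m^2 = 0.0599 W/m^2
d = 520 * 2.9 / 0.0599 = 25175.29 m

25175.29


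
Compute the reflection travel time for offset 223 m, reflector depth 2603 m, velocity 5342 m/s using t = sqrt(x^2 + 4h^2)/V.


x^2 + 4h^2 = 223^2 + 4*2603^2 = 49729 + 27102436 = 27152165
sqrt(27152165) = 5210.7739
t = 5210.7739 / 5342 = 0.9754 s

0.9754


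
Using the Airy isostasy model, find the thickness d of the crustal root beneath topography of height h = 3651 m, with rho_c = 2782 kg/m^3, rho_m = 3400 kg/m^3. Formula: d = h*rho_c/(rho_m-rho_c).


rho_m - rho_c = 3400 - 2782 = 618
d = 3651 * 2782 / 618
= 10157082 / 618
= 16435.41 m

16435.41


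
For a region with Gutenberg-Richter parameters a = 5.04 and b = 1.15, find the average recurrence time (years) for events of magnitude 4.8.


log10(N) = 5.04 - 1.15*4.8 = -0.48
N = 10^-0.48 = 0.331131
T = 1/N = 1/0.331131 = 3.02 years

3.02


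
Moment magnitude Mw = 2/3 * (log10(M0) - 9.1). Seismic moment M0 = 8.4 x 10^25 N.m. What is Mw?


log10(M0) = log10(8.4 x 10^25) = 25.9243
Mw = 2/3 * (25.9243 - 9.1)
= 2/3 * 16.8243
= 11.22

11.22


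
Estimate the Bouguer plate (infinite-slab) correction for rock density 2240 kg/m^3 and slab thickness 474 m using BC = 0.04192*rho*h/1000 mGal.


BC = 0.04192 * rho * h / 1000
= 0.04192 * 2240 * 474 / 1000
= 44.509 mGal

44.509


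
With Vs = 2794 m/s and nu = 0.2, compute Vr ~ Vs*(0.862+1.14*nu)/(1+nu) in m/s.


Numerator factor = 0.862 + 1.14*0.2 = 1.09
Denominator = 1 + 0.2 = 1.2
Vr = 2794 * 1.09 / 1.2 = 2537.88 m/s

2537.88


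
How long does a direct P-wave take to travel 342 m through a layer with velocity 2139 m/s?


t = x / V
= 342 / 2139
= 0.1599 s

0.1599


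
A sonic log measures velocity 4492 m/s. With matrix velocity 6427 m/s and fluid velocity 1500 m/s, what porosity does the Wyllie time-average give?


1/V - 1/Vm = 1/4492 - 1/6427 = 6.702e-05
1/Vf - 1/Vm = 1/1500 - 1/6427 = 0.00051107
phi = 6.702e-05 / 0.00051107 = 0.1311

0.1311


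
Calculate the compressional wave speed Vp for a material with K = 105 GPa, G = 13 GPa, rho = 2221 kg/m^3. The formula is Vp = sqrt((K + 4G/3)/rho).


First compute the effective modulus:
K + 4G/3 = 105e9 + 4*13e9/3 = 122333333333.33 Pa
Then divide by density:
122333333333.33 / 2221 = 55080294.1618 Pa/(kg/m^3)
Take the square root:
Vp = sqrt(55080294.1618) = 7421.61 m/s

7421.61


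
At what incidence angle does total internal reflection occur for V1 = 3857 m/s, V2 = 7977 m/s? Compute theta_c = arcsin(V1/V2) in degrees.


V1/V2 = 3857/7977 = 0.483515
theta_c = arcsin(0.483515) = 28.9152 degrees

28.9152


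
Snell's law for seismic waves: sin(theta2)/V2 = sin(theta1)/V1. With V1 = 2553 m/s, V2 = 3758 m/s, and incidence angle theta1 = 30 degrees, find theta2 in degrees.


sin(theta1) = sin(30 deg) = 0.5
sin(theta2) = V2/V1 * sin(theta1) = 3758/2553 * 0.5 = 0.735997
theta2 = arcsin(0.735997) = 47.3915 degrees

47.3915


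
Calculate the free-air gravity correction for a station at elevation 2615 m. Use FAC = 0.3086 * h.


FAC = 0.3086 * h
= 0.3086 * 2615
= 806.989 mGal

806.989


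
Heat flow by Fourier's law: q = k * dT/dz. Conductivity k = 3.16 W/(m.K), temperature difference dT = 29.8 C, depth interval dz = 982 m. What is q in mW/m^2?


q = k * dT / dz * 1000
= 3.16 * 29.8 / 982 * 1000
= 0.095894 * 1000
= 95.8941 mW/m^2

95.8941


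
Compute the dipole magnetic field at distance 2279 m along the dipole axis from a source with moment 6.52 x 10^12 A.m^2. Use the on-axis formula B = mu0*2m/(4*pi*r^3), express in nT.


m = 6.52 x 10^12 = 6520000000000 A.m^2
2m = 13040000000000 A.m^2
r^3 = 2279^3 = 11836763639
B = (4pi*10^-7) * 13040000000000 / (4*pi * 11836763639) * 1e9
= 16386547.281124 / 148745158762.24 * 1e9
= 110165.2478 nT

110165.2478


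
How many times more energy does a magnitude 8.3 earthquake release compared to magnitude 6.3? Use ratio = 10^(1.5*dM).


M2 - M1 = 8.3 - 6.3 = 2.0
1.5 * 2.0 = 3.0
ratio = 10^3.0 = 1000.0

1000.0


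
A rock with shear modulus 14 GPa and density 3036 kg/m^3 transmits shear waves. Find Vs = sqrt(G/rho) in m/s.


Convert G to Pa: G = 14e9 Pa
Compute G/rho = 14e9 / 3036 = 4611330.6983
Vs = sqrt(4611330.6983) = 2147.4 m/s

2147.4


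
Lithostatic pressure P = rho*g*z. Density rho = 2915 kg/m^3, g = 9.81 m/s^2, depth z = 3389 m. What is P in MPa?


P = rho * g * z / 1e6
= 2915 * 9.81 * 3389 / 1e6
= 96912352.35 / 1e6
= 96.9124 MPa

96.9124


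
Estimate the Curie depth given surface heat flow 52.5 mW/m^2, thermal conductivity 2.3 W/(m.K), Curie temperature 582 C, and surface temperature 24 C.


T_Curie - T_surf = 582 - 24 = 558 C
Convert q to W/m^2: 52.5 mW/m^2 = 0.0525 W/m^2
d = 558 * 2.3 / 0.0525 = 24445.71 m

24445.71


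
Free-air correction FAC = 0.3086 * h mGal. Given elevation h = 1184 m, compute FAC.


FAC = 0.3086 * h
= 0.3086 * 1184
= 365.3824 mGal

365.3824


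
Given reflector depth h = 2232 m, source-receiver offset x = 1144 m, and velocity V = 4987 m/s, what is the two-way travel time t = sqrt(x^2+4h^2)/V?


x^2 + 4h^2 = 1144^2 + 4*2232^2 = 1308736 + 19927296 = 21236032
sqrt(21236032) = 4608.2569
t = 4608.2569 / 4987 = 0.9241 s

0.9241


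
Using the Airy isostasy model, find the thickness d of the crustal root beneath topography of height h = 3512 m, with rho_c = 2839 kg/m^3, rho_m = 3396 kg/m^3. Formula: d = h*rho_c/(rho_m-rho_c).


rho_m - rho_c = 3396 - 2839 = 557
d = 3512 * 2839 / 557
= 9970568 / 557
= 17900.48 m

17900.48


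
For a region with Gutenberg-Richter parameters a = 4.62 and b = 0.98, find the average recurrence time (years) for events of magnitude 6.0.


log10(N) = 4.62 - 0.98*6.0 = -1.26
N = 10^-1.26 = 0.054954
T = 1/N = 1/0.054954 = 18.197 years

18.197


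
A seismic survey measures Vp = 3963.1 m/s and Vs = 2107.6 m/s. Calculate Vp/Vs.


Vp/Vs = 3963.1 / 2107.6
= 1.8804

1.8804


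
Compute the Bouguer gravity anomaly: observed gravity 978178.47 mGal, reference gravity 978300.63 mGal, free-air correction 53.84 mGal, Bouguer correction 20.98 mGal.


BA = g_obs - g_ref + FAC - BC
= 978178.47 - 978300.63 + 53.84 - 20.98
= -89.3 mGal

-89.3


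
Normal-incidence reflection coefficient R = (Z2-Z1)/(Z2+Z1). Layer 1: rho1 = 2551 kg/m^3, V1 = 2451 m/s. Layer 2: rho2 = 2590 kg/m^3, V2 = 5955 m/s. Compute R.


Z1 = 2551 * 2451 = 6252501
Z2 = 2590 * 5955 = 15423450
R = (15423450 - 6252501) / (15423450 + 6252501) = 9170949 / 21675951 = 0.4231

0.4231


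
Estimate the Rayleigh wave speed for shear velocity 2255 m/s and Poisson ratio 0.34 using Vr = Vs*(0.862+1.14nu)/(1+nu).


Numerator factor = 0.862 + 1.14*0.34 = 1.2496
Denominator = 1 + 0.34 = 1.34
Vr = 2255 * 1.2496 / 1.34 = 2102.87 m/s

2102.87


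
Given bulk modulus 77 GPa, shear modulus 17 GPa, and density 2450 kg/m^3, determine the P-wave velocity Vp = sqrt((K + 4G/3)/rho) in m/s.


First compute the effective modulus:
K + 4G/3 = 77e9 + 4*17e9/3 = 99666666666.67 Pa
Then divide by density:
99666666666.67 / 2450 = 40680272.1088 Pa/(kg/m^3)
Take the square root:
Vp = sqrt(40680272.1088) = 6378.11 m/s

6378.11


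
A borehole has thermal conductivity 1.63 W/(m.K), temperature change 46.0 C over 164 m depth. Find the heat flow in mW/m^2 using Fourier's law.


q = k * dT / dz * 1000
= 1.63 * 46.0 / 164 * 1000
= 0.457195 * 1000
= 457.1951 mW/m^2

457.1951


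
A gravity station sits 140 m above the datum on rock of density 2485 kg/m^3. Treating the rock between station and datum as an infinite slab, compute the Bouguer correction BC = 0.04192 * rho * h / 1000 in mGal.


BC = 0.04192 * rho * h / 1000
= 0.04192 * 2485 * 140 / 1000
= 14.584 mGal

14.584


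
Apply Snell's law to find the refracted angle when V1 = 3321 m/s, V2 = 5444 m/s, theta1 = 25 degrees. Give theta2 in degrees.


sin(theta1) = sin(25 deg) = 0.422618
sin(theta2) = V2/V1 * sin(theta1) = 5444/3321 * 0.422618 = 0.692783
theta2 = arcsin(0.692783) = 43.8508 degrees

43.8508


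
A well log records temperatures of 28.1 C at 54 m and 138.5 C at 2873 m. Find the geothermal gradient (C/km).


dT = 138.5 - 28.1 = 110.4 C
dz = 2873 - 54 = 2819 m
gradient = dT/dz * 1000 = 110.4/2819 * 1000 = 39.1628 C/km

39.1628


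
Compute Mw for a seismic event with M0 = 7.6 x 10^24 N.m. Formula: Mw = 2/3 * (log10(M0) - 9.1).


log10(M0) = log10(7.6 x 10^24) = 24.8808
Mw = 2/3 * (24.8808 - 9.1)
= 2/3 * 15.7808
= 10.52

10.52


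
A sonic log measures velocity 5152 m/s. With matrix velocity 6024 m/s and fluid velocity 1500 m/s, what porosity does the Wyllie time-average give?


1/V - 1/Vm = 1/5152 - 1/6024 = 2.81e-05
1/Vf - 1/Vm = 1/1500 - 1/6024 = 0.00050066
phi = 2.81e-05 / 0.00050066 = 0.0561

0.0561


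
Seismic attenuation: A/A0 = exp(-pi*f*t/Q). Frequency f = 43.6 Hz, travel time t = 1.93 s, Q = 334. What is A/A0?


pi*f*t/Q = pi*43.6*1.93/334 = 0.791493
A/A0 = exp(-0.791493) = 0.453168

0.453168


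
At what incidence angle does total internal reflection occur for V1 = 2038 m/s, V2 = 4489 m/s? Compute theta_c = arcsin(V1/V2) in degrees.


V1/V2 = 2038/4489 = 0.453999
theta_c = arcsin(0.453999) = 27.0005 degrees

27.0005


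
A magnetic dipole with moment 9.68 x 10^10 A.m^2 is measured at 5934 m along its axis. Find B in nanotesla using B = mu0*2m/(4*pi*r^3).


m = 9.68 x 10^10 = 96800000000 A.m^2
2m = 193600000000 A.m^2
r^3 = 5934^3 = 208950120504
B = (4pi*10^-7) * 193600000000 / (4*pi * 208950120504) * 1e9
= 243284.935094 / 2625744654168.27 * 1e9
= 92.6537 nT

92.6537


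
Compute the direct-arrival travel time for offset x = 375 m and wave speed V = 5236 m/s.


t = x / V
= 375 / 5236
= 0.0716 s

0.0716


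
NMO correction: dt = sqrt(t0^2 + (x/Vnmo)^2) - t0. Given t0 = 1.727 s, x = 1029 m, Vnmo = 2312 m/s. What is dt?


x/Vnmo = 1029/2312 = 0.445069
(x/Vnmo)^2 = 0.198087
t0^2 = 2.982529
sqrt(2.982529 + 0.198087) = 1.783428
dt = 1.783428 - 1.727 = 0.056428

0.056428


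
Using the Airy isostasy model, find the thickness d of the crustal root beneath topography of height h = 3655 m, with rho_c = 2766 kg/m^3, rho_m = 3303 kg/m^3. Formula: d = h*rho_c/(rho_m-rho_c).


rho_m - rho_c = 3303 - 2766 = 537
d = 3655 * 2766 / 537
= 10109730 / 537
= 18826.31 m

18826.31


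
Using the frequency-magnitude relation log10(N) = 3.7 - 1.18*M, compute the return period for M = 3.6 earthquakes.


log10(N) = 3.7 - 1.18*3.6 = -0.548
N = 10^-0.548 = 0.283139
T = 1/N = 1/0.283139 = 3.5318 years

3.5318


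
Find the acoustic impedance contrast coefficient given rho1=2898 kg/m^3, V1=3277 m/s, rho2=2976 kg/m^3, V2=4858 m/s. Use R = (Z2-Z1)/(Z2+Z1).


Z1 = 2898 * 3277 = 9496746
Z2 = 2976 * 4858 = 14457408
R = (14457408 - 9496746) / (14457408 + 9496746) = 4960662 / 23954154 = 0.2071

0.2071


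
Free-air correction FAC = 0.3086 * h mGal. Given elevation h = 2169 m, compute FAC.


FAC = 0.3086 * h
= 0.3086 * 2169
= 669.3534 mGal

669.3534


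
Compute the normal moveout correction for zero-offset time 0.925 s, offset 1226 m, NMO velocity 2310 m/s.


x/Vnmo = 1226/2310 = 0.530736
(x/Vnmo)^2 = 0.281681
t0^2 = 0.855625
sqrt(0.855625 + 0.281681) = 1.066445
dt = 1.066445 - 0.925 = 0.141445

0.141445


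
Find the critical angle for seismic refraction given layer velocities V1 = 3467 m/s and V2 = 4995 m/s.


V1/V2 = 3467/4995 = 0.694094
theta_c = arcsin(0.694094) = 43.9551 degrees

43.9551


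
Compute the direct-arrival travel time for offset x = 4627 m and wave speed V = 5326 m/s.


t = x / V
= 4627 / 5326
= 0.8688 s

0.8688


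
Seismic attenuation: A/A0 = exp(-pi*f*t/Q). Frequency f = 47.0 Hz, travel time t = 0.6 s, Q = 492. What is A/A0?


pi*f*t/Q = pi*47.0*0.6/492 = 0.180067
A/A0 = exp(-0.180067) = 0.835214

0.835214


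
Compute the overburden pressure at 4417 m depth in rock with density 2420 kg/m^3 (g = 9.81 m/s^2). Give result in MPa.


P = rho * g * z / 1e6
= 2420 * 9.81 * 4417 / 1e6
= 104860463.4 / 1e6
= 104.8605 MPa

104.8605


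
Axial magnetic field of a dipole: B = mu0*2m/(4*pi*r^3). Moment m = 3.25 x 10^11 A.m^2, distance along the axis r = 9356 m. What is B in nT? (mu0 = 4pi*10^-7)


m = 3.25 x 10^11 = 325000000000 A.m^2
2m = 650000000000 A.m^2
r^3 = 9356^3 = 818974990016
B = (4pi*10^-7) * 650000000000 / (4*pi * 818974990016) * 1e9
= 816814.089933 / 10291543248432.16 * 1e9
= 79.3675 nT

79.3675


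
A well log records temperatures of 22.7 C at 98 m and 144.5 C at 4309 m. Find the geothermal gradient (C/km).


dT = 144.5 - 22.7 = 121.8 C
dz = 4309 - 98 = 4211 m
gradient = dT/dz * 1000 = 121.8/4211 * 1000 = 28.9242 C/km

28.9242


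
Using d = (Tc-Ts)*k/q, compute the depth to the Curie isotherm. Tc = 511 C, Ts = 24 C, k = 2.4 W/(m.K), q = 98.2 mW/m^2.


T_Curie - T_surf = 511 - 24 = 487 C
Convert q to W/m^2: 98.2 mW/m^2 = 0.0982 W/m^2
d = 487 * 2.4 / 0.0982 = 11902.24 m

11902.24


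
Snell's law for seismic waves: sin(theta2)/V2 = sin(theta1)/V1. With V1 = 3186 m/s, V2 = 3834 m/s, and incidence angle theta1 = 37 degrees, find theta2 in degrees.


sin(theta1) = sin(37 deg) = 0.601815
sin(theta2) = V2/V1 * sin(theta1) = 3834/3186 * 0.601815 = 0.724218
theta2 = arcsin(0.724218) = 46.4038 degrees

46.4038


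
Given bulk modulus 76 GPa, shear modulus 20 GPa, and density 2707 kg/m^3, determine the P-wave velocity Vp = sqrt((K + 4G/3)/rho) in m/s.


First compute the effective modulus:
K + 4G/3 = 76e9 + 4*20e9/3 = 102666666666.67 Pa
Then divide by density:
102666666666.67 / 2707 = 37926363.7483 Pa/(kg/m^3)
Take the square root:
Vp = sqrt(37926363.7483) = 6158.44 m/s

6158.44


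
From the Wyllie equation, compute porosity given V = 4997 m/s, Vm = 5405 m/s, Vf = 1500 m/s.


1/V - 1/Vm = 1/4997 - 1/5405 = 1.511e-05
1/Vf - 1/Vm = 1/1500 - 1/5405 = 0.00048165
phi = 1.511e-05 / 0.00048165 = 0.0314

0.0314


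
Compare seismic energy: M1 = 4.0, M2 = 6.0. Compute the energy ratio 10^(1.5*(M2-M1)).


M2 - M1 = 6.0 - 4.0 = 2.0
1.5 * 2.0 = 3.0
ratio = 10^3.0 = 1000.0

1000.0


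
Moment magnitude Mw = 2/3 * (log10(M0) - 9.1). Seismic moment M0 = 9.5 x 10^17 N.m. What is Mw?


log10(M0) = log10(9.5 x 10^17) = 17.9777
Mw = 2/3 * (17.9777 - 9.1)
= 2/3 * 8.8777
= 5.92

5.92


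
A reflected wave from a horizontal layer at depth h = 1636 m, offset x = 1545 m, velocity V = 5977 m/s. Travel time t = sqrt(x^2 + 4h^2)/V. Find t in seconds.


x^2 + 4h^2 = 1545^2 + 4*1636^2 = 2387025 + 10705984 = 13093009
sqrt(13093009) = 3618.4263
t = 3618.4263 / 5977 = 0.6054 s

0.6054


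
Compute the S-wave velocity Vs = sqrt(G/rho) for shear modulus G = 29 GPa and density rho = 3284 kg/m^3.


Convert G to Pa: G = 29e9 Pa
Compute G/rho = 29e9 / 3284 = 8830694.2753
Vs = sqrt(8830694.2753) = 2971.65 m/s

2971.65


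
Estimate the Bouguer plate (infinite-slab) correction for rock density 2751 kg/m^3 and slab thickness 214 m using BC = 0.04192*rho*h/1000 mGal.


BC = 0.04192 * rho * h / 1000
= 0.04192 * 2751 * 214 / 1000
= 24.6789 mGal

24.6789


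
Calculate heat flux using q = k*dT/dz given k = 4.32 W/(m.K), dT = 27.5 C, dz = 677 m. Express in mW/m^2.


q = k * dT / dz * 1000
= 4.32 * 27.5 / 677 * 1000
= 0.17548 * 1000
= 175.4801 mW/m^2

175.4801


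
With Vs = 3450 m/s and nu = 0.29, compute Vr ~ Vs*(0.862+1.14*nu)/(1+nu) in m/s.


Numerator factor = 0.862 + 1.14*0.29 = 1.1926
Denominator = 1 + 0.29 = 1.29
Vr = 3450 * 1.1926 / 1.29 = 3189.51 m/s

3189.51


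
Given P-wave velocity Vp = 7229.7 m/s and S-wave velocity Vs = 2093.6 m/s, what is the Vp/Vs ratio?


Vp/Vs = 7229.7 / 2093.6
= 3.4532

3.4532


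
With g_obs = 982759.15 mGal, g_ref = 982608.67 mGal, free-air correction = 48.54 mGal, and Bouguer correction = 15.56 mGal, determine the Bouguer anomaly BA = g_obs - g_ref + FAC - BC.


BA = g_obs - g_ref + FAC - BC
= 982759.15 - 982608.67 + 48.54 - 15.56
= 183.46 mGal

183.46


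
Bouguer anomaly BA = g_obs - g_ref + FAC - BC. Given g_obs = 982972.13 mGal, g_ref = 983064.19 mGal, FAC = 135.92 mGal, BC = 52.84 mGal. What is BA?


BA = g_obs - g_ref + FAC - BC
= 982972.13 - 983064.19 + 135.92 - 52.84
= -8.98 mGal

-8.98


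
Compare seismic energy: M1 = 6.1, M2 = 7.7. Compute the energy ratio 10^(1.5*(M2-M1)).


M2 - M1 = 7.7 - 6.1 = 1.6
1.5 * 1.6 = 2.4
ratio = 10^2.4 = 251.19

251.19


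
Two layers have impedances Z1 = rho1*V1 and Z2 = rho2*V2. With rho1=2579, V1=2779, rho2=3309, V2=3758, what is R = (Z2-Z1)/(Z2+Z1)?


Z1 = 2579 * 2779 = 7167041
Z2 = 3309 * 3758 = 12435222
R = (12435222 - 7167041) / (12435222 + 7167041) = 5268181 / 19602263 = 0.2688

0.2688


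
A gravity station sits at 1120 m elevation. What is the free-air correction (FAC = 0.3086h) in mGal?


FAC = 0.3086 * h
= 0.3086 * 1120
= 345.632 mGal

345.632


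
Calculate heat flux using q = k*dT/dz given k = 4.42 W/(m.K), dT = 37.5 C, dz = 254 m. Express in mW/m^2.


q = k * dT / dz * 1000
= 4.42 * 37.5 / 254 * 1000
= 0.652559 * 1000
= 652.5591 mW/m^2

652.5591


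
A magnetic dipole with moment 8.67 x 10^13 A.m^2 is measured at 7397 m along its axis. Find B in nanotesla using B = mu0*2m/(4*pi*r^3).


m = 8.67 x 10^13 = 86700000000000 A.m^2
2m = 173400000000000 A.m^2
r^3 = 7397^3 = 404731359773
B = (4pi*10^-7) * 173400000000000 / (4*pi * 404731359773) * 1e9
= 217900866.452988 / 5086004266161.06 * 1e9
= 42843.2331 nT

42843.2331


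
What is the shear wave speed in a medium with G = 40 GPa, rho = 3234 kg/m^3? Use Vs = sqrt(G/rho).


Convert G to Pa: G = 40e9 Pa
Compute G/rho = 40e9 / 3234 = 12368583.7972
Vs = sqrt(12368583.7972) = 3516.9 m/s

3516.9


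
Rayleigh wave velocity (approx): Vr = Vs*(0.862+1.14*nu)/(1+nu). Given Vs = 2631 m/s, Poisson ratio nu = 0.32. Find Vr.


Numerator factor = 0.862 + 1.14*0.32 = 1.2268
Denominator = 1 + 0.32 = 1.32
Vr = 2631 * 1.2268 / 1.32 = 2445.24 m/s

2445.24


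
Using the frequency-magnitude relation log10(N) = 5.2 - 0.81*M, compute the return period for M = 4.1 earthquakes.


log10(N) = 5.2 - 0.81*4.1 = 1.879
N = 10^1.879 = 75.68329
T = 1/N = 1/75.68329 = 0.0132 years

0.0132


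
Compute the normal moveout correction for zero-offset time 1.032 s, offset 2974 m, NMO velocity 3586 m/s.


x/Vnmo = 2974/3586 = 0.829336
(x/Vnmo)^2 = 0.687799
t0^2 = 1.065024
sqrt(1.065024 + 0.687799) = 1.323942
dt = 1.323942 - 1.032 = 0.291942

0.291942


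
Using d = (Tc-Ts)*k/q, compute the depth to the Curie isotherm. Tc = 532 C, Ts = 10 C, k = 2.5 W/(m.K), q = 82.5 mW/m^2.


T_Curie - T_surf = 532 - 10 = 522 C
Convert q to W/m^2: 82.5 mW/m^2 = 0.0825 W/m^2
d = 522 * 2.5 / 0.0825 = 15818.18 m

15818.18


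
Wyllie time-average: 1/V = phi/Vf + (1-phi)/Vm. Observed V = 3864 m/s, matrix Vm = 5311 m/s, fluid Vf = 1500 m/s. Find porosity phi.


1/V - 1/Vm = 1/3864 - 1/5311 = 7.051e-05
1/Vf - 1/Vm = 1/1500 - 1/5311 = 0.00047838
phi = 7.051e-05 / 0.00047838 = 0.1474

0.1474


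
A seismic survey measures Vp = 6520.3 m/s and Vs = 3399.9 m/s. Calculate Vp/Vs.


Vp/Vs = 6520.3 / 3399.9
= 1.9178

1.9178
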